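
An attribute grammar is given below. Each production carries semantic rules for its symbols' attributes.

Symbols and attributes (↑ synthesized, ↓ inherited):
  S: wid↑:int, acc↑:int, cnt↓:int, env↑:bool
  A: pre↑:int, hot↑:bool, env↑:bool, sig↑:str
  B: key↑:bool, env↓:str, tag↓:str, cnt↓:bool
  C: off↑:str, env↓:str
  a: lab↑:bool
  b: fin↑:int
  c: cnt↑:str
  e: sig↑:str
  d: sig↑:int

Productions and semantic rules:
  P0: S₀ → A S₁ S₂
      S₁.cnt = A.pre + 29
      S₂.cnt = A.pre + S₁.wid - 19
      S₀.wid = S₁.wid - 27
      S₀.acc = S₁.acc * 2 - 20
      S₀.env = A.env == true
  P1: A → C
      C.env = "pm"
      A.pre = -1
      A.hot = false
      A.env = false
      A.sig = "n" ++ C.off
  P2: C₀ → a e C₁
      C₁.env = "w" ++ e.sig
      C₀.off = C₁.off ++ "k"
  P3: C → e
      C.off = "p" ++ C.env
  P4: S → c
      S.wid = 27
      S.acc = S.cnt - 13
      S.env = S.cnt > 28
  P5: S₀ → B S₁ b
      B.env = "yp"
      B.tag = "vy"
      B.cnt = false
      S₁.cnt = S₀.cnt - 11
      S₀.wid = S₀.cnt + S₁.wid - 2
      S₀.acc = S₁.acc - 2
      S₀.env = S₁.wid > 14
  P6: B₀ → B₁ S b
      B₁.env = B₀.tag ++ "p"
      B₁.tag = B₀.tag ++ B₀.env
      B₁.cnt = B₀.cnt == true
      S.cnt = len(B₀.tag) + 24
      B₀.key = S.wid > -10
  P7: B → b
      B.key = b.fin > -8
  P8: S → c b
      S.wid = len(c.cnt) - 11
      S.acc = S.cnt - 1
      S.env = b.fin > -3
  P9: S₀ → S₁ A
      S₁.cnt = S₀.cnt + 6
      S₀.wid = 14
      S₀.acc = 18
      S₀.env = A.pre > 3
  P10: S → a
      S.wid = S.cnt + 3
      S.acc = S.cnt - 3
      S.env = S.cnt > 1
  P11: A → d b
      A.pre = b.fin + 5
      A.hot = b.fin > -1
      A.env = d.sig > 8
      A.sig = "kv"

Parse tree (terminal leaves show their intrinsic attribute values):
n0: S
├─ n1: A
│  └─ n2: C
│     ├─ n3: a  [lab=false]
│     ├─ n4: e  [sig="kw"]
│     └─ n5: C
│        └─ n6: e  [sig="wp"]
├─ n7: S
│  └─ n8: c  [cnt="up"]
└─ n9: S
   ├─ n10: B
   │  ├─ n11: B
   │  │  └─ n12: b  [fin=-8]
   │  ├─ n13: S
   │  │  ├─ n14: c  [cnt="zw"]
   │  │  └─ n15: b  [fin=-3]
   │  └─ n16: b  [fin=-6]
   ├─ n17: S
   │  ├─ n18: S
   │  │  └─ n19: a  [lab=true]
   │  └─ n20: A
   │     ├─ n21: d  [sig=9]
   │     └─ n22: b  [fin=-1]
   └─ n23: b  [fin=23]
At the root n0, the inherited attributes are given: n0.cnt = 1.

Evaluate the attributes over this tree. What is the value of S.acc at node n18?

-1

1. n0.cnt = 1  [given at root]
2. n2.env = "pm"  ["pm"]
3. n3.lab = false  [terminal]
4. n4.sig = "kw"  [terminal]
5. n5.env = "wkw"  ["w" ++ e.sig]
6. n6.sig = "wp"  [terminal]
7. n5.off = "pwkw"  ["p" ++ C.env]
8. n2.off = "pwkwk"  [C₁.off ++ "k"]
9. n1.pre = -1  [-1]
10. n1.hot = false  [false]
11. n1.env = false  [false]
12. n1.sig = "npwkwk"  ["n" ++ C.off]
13. n7.cnt = 28  [A.pre + 29]
14. n8.cnt = "up"  [terminal]
15. n7.wid = 27  [27]
16. n7.acc = 15  [S.cnt - 13]
17. n7.env = false  [S.cnt > 28]
18. n9.cnt = 7  [A.pre + S₁.wid - 19]
19. n10.env = "yp"  ["yp"]
20. n10.tag = "vy"  ["vy"]
21. n10.cnt = false  [false]
22. n11.env = "vyp"  [B₀.tag ++ "p"]
23. n11.tag = "vyyp"  [B₀.tag ++ B₀.env]
24. n11.cnt = false  [B₀.cnt == true]
25. n12.fin = -8  [terminal]
26. n11.key = false  [b.fin > -8]
27. n13.cnt = 26  [len(B₀.tag) + 24]
28. n14.cnt = "zw"  [terminal]
29. n15.fin = -3  [terminal]
30. n13.wid = -9  [len(c.cnt) - 11]
31. n13.acc = 25  [S.cnt - 1]
32. n13.env = false  [b.fin > -3]
33. n16.fin = -6  [terminal]
34. n10.key = true  [S.wid > -10]
35. n17.cnt = -4  [S₀.cnt - 11]
36. n18.cnt = 2  [S₀.cnt + 6]
37. n19.lab = true  [terminal]
38. n18.wid = 5  [S.cnt + 3]
39. n18.acc = -1  [S.cnt - 3]
40. n18.env = true  [S.cnt > 1]
41. n21.sig = 9  [terminal]
42. n22.fin = -1  [terminal]
43. n20.pre = 4  [b.fin + 5]
44. n20.hot = false  [b.fin > -1]
45. n20.env = true  [d.sig > 8]
46. n20.sig = "kv"  ["kv"]
47. n17.wid = 14  [14]
48. n17.acc = 18  [18]
49. n17.env = true  [A.pre > 3]
50. n23.fin = 23  [terminal]
51. n9.wid = 19  [S₀.cnt + S₁.wid - 2]
52. n9.acc = 16  [S₁.acc - 2]
53. n9.env = false  [S₁.wid > 14]
54. n0.wid = 0  [S₁.wid - 27]
55. n0.acc = 10  [S₁.acc * 2 - 20]
56. n0.env = false  [A.env == true]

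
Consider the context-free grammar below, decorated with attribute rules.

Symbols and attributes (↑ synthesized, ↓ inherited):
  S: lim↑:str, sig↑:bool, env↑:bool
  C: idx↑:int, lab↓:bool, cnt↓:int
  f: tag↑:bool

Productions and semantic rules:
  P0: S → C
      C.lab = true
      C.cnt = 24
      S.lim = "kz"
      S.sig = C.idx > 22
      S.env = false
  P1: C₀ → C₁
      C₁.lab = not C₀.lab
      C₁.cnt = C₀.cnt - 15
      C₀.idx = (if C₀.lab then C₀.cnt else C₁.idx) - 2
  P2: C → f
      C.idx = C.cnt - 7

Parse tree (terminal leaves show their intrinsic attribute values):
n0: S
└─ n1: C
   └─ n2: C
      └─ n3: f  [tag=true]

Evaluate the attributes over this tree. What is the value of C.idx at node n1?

22

1. n1.lab = true  [true]
2. n1.cnt = 24  [24]
3. n2.lab = false  [not C₀.lab]
4. n2.cnt = 9  [C₀.cnt - 15]
5. n3.tag = true  [terminal]
6. n2.idx = 2  [C.cnt - 7]
7. n1.idx = 22  [(if C₀.lab then C₀.cnt else C₁.idx) - 2]
8. n0.lim = "kz"  ["kz"]
9. n0.sig = false  [C.idx > 22]
10. n0.env = false  [false]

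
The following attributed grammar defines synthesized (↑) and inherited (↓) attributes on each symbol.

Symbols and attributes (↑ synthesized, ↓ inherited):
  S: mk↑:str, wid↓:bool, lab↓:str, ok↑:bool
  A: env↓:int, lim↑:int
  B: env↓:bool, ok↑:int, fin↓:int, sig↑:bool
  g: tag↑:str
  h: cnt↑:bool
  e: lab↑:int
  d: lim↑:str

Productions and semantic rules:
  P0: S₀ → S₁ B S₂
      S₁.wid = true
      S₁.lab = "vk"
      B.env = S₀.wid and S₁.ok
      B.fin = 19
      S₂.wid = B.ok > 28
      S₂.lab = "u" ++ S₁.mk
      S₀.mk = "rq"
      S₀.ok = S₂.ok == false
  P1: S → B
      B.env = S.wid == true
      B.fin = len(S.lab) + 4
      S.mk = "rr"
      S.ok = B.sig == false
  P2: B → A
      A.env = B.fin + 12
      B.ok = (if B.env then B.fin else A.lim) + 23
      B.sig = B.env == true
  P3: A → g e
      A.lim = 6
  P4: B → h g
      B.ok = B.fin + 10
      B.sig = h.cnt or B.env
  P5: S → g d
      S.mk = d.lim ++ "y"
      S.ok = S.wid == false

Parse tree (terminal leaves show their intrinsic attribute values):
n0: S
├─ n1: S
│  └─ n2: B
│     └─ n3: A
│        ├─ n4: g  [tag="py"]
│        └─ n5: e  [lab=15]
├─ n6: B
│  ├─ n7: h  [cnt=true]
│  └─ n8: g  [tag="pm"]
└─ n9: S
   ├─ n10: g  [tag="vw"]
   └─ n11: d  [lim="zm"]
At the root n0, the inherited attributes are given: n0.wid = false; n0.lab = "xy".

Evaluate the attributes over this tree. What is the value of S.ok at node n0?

1. n0.wid = false  [given at root]
2. n0.lab = "xy"  [given at root]
3. n1.wid = true  [true]
4. n1.lab = "vk"  ["vk"]
5. n2.env = true  [S.wid == true]
6. n2.fin = 6  [len(S.lab) + 4]
7. n3.env = 18  [B.fin + 12]
8. n4.tag = "py"  [terminal]
9. n5.lab = 15  [terminal]
10. n3.lim = 6  [6]
11. n2.ok = 29  [(if B.env then B.fin else A.lim) + 23]
12. n2.sig = true  [B.env == true]
13. n1.mk = "rr"  ["rr"]
14. n1.ok = false  [B.sig == false]
15. n6.env = false  [S₀.wid and S₁.ok]
16. n6.fin = 19  [19]
17. n7.cnt = true  [terminal]
18. n8.tag = "pm"  [terminal]
19. n6.ok = 29  [B.fin + 10]
20. n6.sig = true  [h.cnt or B.env]
21. n9.wid = true  [B.ok > 28]
22. n9.lab = "urr"  ["u" ++ S₁.mk]
23. n10.tag = "vw"  [terminal]
24. n11.lim = "zm"  [terminal]
25. n9.mk = "zmy"  [d.lim ++ "y"]
26. n9.ok = false  [S.wid == false]
27. n0.mk = "rq"  ["rq"]
28. n0.ok = true  [S₂.ok == false]

true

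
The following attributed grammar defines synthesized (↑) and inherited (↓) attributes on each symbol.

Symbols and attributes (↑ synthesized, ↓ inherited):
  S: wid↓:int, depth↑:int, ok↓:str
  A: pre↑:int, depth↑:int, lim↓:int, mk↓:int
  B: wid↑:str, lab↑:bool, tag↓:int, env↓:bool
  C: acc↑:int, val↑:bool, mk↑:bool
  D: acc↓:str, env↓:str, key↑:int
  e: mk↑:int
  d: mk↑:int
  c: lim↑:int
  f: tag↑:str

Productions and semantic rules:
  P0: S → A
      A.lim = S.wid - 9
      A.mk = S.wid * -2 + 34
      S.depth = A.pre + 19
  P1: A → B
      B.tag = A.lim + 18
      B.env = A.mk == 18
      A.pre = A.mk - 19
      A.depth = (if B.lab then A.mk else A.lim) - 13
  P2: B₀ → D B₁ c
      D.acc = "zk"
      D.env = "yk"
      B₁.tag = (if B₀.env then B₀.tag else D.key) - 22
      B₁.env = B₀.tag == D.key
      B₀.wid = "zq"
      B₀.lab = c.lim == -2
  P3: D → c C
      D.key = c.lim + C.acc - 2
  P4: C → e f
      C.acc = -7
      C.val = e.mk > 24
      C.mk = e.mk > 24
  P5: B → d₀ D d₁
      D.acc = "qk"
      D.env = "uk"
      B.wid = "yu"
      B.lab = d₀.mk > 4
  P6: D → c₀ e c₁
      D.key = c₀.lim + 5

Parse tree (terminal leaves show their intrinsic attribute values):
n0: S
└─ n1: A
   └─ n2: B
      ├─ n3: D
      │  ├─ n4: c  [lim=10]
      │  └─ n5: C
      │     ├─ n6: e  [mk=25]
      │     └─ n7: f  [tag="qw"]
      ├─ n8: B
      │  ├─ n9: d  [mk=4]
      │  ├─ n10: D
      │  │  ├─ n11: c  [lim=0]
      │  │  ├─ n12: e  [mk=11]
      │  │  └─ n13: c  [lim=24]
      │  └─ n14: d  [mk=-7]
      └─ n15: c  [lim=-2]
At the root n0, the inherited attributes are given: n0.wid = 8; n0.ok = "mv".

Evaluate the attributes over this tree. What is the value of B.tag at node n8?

-5

1. n0.wid = 8  [given at root]
2. n0.ok = "mv"  [given at root]
3. n1.lim = -1  [S.wid - 9]
4. n1.mk = 18  [S.wid * -2 + 34]
5. n2.tag = 17  [A.lim + 18]
6. n2.env = true  [A.mk == 18]
7. n3.acc = "zk"  ["zk"]
8. n3.env = "yk"  ["yk"]
9. n4.lim = 10  [terminal]
10. n6.mk = 25  [terminal]
11. n7.tag = "qw"  [terminal]
12. n5.acc = -7  [-7]
13. n5.val = true  [e.mk > 24]
14. n5.mk = true  [e.mk > 24]
15. n3.key = 1  [c.lim + C.acc - 2]
16. n8.tag = -5  [(if B₀.env then B₀.tag else D.key) - 22]
17. n8.env = false  [B₀.tag == D.key]
18. n9.mk = 4  [terminal]
19. n10.acc = "qk"  ["qk"]
20. n10.env = "uk"  ["uk"]
21. n11.lim = 0  [terminal]
22. n12.mk = 11  [terminal]
23. n13.lim = 24  [terminal]
24. n10.key = 5  [c₀.lim + 5]
25. n14.mk = -7  [terminal]
26. n8.wid = "yu"  ["yu"]
27. n8.lab = false  [d₀.mk > 4]
28. n15.lim = -2  [terminal]
29. n2.wid = "zq"  ["zq"]
30. n2.lab = true  [c.lim == -2]
31. n1.pre = -1  [A.mk - 19]
32. n1.depth = 5  [(if B.lab then A.mk else A.lim) - 13]
33. n0.depth = 18  [A.pre + 19]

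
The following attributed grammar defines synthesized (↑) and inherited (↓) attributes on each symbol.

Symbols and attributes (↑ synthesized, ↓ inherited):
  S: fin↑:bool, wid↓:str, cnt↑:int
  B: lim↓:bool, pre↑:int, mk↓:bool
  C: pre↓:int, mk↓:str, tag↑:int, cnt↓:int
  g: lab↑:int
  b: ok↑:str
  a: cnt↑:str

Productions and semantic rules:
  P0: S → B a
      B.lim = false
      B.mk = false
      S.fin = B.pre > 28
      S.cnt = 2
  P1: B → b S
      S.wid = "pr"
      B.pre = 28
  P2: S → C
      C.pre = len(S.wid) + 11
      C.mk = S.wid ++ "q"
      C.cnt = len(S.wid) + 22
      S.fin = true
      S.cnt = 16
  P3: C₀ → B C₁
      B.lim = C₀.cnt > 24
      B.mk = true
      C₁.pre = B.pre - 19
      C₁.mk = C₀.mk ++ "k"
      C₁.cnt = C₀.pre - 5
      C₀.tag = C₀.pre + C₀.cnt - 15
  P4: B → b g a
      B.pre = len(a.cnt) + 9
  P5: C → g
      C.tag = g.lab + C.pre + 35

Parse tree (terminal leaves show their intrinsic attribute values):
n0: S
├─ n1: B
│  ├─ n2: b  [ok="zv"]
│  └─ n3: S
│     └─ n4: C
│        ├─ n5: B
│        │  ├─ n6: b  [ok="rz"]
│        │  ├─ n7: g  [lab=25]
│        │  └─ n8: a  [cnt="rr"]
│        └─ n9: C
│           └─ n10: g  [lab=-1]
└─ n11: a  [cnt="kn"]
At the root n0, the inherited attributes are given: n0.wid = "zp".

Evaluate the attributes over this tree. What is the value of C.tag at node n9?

26

1. n0.wid = "zp"  [given at root]
2. n1.lim = false  [false]
3. n1.mk = false  [false]
4. n2.ok = "zv"  [terminal]
5. n3.wid = "pr"  ["pr"]
6. n4.pre = 13  [len(S.wid) + 11]
7. n4.mk = "prq"  [S.wid ++ "q"]
8. n4.cnt = 24  [len(S.wid) + 22]
9. n5.lim = false  [C₀.cnt > 24]
10. n5.mk = true  [true]
11. n6.ok = "rz"  [terminal]
12. n7.lab = 25  [terminal]
13. n8.cnt = "rr"  [terminal]
14. n5.pre = 11  [len(a.cnt) + 9]
15. n9.pre = -8  [B.pre - 19]
16. n9.mk = "prqk"  [C₀.mk ++ "k"]
17. n9.cnt = 8  [C₀.pre - 5]
18. n10.lab = -1  [terminal]
19. n9.tag = 26  [g.lab + C.pre + 35]
20. n4.tag = 22  [C₀.pre + C₀.cnt - 15]
21. n3.fin = true  [true]
22. n3.cnt = 16  [16]
23. n1.pre = 28  [28]
24. n11.cnt = "kn"  [terminal]
25. n0.fin = false  [B.pre > 28]
26. n0.cnt = 2  [2]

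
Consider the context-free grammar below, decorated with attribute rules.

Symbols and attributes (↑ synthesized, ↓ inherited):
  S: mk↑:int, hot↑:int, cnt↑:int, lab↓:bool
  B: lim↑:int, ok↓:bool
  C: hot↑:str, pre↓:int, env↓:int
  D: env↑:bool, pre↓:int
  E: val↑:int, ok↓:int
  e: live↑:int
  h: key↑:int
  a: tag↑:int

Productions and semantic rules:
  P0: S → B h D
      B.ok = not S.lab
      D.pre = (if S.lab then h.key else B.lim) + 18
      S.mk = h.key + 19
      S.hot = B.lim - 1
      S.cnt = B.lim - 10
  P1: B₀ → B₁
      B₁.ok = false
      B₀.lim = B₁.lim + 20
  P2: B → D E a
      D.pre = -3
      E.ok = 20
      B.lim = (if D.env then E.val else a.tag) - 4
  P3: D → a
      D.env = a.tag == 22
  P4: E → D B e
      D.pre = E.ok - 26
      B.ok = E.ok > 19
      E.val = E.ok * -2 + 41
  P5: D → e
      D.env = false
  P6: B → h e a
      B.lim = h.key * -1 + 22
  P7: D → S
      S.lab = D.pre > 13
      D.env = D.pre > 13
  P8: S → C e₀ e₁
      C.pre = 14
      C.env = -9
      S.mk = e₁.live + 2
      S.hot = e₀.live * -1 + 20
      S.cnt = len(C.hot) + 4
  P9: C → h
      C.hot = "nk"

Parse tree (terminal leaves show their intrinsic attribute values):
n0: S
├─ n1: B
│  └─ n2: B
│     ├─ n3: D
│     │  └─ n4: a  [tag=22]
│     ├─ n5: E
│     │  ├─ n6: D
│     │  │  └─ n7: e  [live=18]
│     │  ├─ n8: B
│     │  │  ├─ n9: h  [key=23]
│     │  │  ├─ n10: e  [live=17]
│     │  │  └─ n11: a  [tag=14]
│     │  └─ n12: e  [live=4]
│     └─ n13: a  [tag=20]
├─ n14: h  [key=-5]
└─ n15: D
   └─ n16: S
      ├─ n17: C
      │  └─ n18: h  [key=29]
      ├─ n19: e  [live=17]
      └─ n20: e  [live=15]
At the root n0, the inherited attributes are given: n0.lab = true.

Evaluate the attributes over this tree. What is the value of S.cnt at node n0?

1. n0.lab = true  [given at root]
2. n1.ok = false  [not S.lab]
3. n2.ok = false  [false]
4. n3.pre = -3  [-3]
5. n4.tag = 22  [terminal]
6. n3.env = true  [a.tag == 22]
7. n5.ok = 20  [20]
8. n6.pre = -6  [E.ok - 26]
9. n7.live = 18  [terminal]
10. n6.env = false  [false]
11. n8.ok = true  [E.ok > 19]
12. n9.key = 23  [terminal]
13. n10.live = 17  [terminal]
14. n11.tag = 14  [terminal]
15. n8.lim = -1  [h.key * -1 + 22]
16. n12.live = 4  [terminal]
17. n5.val = 1  [E.ok * -2 + 41]
18. n13.tag = 20  [terminal]
19. n2.lim = -3  [(if D.env then E.val else a.tag) - 4]
20. n1.lim = 17  [B₁.lim + 20]
21. n14.key = -5  [terminal]
22. n15.pre = 13  [(if S.lab then h.key else B.lim) + 18]
23. n16.lab = false  [D.pre > 13]
24. n17.pre = 14  [14]
25. n17.env = -9  [-9]
26. n18.key = 29  [terminal]
27. n17.hot = "nk"  ["nk"]
28. n19.live = 17  [terminal]
29. n20.live = 15  [terminal]
30. n16.mk = 17  [e₁.live + 2]
31. n16.hot = 3  [e₀.live * -1 + 20]
32. n16.cnt = 6  [len(C.hot) + 4]
33. n15.env = false  [D.pre > 13]
34. n0.mk = 14  [h.key + 19]
35. n0.hot = 16  [B.lim - 1]
36. n0.cnt = 7  [B.lim - 10]

7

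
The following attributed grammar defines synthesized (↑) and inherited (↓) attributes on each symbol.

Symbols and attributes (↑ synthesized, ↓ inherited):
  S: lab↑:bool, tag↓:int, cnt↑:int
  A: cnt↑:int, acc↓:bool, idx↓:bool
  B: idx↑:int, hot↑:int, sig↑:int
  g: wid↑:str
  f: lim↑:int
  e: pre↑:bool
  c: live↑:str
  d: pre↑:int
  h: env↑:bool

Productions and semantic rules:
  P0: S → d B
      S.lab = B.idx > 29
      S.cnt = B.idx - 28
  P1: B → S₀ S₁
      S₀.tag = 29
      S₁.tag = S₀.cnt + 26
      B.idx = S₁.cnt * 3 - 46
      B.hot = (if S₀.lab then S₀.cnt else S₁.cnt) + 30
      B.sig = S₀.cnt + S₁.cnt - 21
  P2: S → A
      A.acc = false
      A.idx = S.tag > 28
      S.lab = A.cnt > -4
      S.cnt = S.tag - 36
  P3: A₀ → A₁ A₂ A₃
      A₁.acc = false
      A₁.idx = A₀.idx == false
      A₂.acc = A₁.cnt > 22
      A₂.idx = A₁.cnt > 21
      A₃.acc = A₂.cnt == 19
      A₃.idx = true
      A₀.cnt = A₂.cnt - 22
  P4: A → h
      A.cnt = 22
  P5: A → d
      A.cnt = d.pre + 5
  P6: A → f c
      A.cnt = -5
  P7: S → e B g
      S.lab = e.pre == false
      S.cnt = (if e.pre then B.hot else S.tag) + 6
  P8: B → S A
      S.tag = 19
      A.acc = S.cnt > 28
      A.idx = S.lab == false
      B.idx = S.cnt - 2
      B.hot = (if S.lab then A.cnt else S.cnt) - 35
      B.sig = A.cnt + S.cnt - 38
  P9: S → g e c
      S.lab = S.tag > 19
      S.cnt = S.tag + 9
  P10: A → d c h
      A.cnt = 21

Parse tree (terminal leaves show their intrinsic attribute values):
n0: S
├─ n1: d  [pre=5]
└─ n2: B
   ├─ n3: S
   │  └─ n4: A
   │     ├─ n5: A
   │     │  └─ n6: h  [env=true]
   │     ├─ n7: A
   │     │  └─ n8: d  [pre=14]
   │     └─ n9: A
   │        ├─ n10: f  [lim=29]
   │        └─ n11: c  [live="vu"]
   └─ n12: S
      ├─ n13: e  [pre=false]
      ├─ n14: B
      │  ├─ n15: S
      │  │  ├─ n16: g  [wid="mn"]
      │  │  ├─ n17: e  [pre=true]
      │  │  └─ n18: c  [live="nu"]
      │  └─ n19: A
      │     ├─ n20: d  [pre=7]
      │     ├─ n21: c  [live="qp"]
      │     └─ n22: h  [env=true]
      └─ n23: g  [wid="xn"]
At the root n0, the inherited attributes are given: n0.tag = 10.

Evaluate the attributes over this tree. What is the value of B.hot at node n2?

23

1. n0.tag = 10  [given at root]
2. n1.pre = 5  [terminal]
3. n3.tag = 29  [29]
4. n4.acc = false  [false]
5. n4.idx = true  [S.tag > 28]
6. n5.acc = false  [false]
7. n5.idx = false  [A₀.idx == false]
8. n6.env = true  [terminal]
9. n5.cnt = 22  [22]
10. n7.acc = false  [A₁.cnt > 22]
11. n7.idx = true  [A₁.cnt > 21]
12. n8.pre = 14  [terminal]
13. n7.cnt = 19  [d.pre + 5]
14. n9.acc = true  [A₂.cnt == 19]
15. n9.idx = true  [true]
16. n10.lim = 29  [terminal]
17. n11.live = "vu"  [terminal]
18. n9.cnt = -5  [-5]
19. n4.cnt = -3  [A₂.cnt - 22]
20. n3.lab = true  [A.cnt > -4]
21. n3.cnt = -7  [S.tag - 36]
22. n12.tag = 19  [S₀.cnt + 26]
23. n13.pre = false  [terminal]
24. n15.tag = 19  [19]
25. n16.wid = "mn"  [terminal]
26. n17.pre = true  [terminal]
27. n18.live = "nu"  [terminal]
28. n15.lab = false  [S.tag > 19]
29. n15.cnt = 28  [S.tag + 9]
30. n19.acc = false  [S.cnt > 28]
31. n19.idx = true  [S.lab == false]
32. n20.pre = 7  [terminal]
33. n21.live = "qp"  [terminal]
34. n22.env = true  [terminal]
35. n19.cnt = 21  [21]
36. n14.idx = 26  [S.cnt - 2]
37. n14.hot = -7  [(if S.lab then A.cnt else S.cnt) - 35]
38. n14.sig = 11  [A.cnt + S.cnt - 38]
39. n23.wid = "xn"  [terminal]
40. n12.lab = true  [e.pre == false]
41. n12.cnt = 25  [(if e.pre then B.hot else S.tag) + 6]
42. n2.idx = 29  [S₁.cnt * 3 - 46]
43. n2.hot = 23  [(if S₀.lab then S₀.cnt else S₁.cnt) + 30]
44. n2.sig = -3  [S₀.cnt + S₁.cnt - 21]
45. n0.lab = false  [B.idx > 29]
46. n0.cnt = 1  [B.idx - 28]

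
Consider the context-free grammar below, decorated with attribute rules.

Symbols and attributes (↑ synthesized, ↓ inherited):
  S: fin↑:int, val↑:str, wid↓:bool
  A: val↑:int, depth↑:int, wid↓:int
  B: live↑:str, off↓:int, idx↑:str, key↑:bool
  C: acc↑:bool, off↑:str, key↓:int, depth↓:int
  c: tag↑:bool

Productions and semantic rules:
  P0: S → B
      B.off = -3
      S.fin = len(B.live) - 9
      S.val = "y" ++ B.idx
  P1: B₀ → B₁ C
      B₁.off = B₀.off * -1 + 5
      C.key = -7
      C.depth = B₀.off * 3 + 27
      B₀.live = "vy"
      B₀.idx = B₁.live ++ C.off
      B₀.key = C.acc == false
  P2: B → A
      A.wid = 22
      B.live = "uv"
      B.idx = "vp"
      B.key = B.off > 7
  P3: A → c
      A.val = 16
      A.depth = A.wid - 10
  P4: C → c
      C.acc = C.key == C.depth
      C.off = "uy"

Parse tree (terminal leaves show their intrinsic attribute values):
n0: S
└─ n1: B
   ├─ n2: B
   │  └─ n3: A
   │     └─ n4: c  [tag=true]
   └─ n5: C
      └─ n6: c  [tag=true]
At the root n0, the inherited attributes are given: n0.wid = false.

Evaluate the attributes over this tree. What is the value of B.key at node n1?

true

1. n0.wid = false  [given at root]
2. n1.off = -3  [-3]
3. n2.off = 8  [B₀.off * -1 + 5]
4. n3.wid = 22  [22]
5. n4.tag = true  [terminal]
6. n3.val = 16  [16]
7. n3.depth = 12  [A.wid - 10]
8. n2.live = "uv"  ["uv"]
9. n2.idx = "vp"  ["vp"]
10. n2.key = true  [B.off > 7]
11. n5.key = -7  [-7]
12. n5.depth = 18  [B₀.off * 3 + 27]
13. n6.tag = true  [terminal]
14. n5.acc = false  [C.key == C.depth]
15. n5.off = "uy"  ["uy"]
16. n1.live = "vy"  ["vy"]
17. n1.idx = "uvuy"  [B₁.live ++ C.off]
18. n1.key = true  [C.acc == false]
19. n0.fin = -7  [len(B.live) - 9]
20. n0.val = "yuvuy"  ["y" ++ B.idx]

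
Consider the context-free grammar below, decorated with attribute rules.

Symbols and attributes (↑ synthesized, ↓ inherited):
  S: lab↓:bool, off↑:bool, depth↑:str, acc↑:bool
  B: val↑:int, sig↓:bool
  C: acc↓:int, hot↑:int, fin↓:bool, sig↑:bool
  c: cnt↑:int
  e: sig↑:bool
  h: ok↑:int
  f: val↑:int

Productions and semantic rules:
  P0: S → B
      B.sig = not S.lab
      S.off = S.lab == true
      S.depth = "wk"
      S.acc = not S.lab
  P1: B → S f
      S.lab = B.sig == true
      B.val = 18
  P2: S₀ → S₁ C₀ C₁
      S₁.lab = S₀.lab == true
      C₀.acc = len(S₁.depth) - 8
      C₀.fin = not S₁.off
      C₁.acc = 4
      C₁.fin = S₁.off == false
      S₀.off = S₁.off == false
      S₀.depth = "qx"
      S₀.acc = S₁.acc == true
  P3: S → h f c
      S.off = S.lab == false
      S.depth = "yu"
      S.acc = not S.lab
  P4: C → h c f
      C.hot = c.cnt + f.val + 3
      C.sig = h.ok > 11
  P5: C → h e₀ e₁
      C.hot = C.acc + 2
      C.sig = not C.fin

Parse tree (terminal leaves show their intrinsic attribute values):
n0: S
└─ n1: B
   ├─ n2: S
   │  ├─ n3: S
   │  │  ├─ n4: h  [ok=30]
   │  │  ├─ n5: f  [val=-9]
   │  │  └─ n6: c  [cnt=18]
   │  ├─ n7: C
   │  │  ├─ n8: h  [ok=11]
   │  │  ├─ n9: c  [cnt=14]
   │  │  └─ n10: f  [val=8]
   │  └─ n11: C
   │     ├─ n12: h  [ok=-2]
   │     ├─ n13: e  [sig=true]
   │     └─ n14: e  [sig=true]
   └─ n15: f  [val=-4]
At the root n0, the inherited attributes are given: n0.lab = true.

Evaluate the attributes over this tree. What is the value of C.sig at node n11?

true

1. n0.lab = true  [given at root]
2. n1.sig = false  [not S.lab]
3. n2.lab = false  [B.sig == true]
4. n3.lab = false  [S₀.lab == true]
5. n4.ok = 30  [terminal]
6. n5.val = -9  [terminal]
7. n6.cnt = 18  [terminal]
8. n3.off = true  [S.lab == false]
9. n3.depth = "yu"  ["yu"]
10. n3.acc = true  [not S.lab]
11. n7.acc = -6  [len(S₁.depth) - 8]
12. n7.fin = false  [not S₁.off]
13. n8.ok = 11  [terminal]
14. n9.cnt = 14  [terminal]
15. n10.val = 8  [terminal]
16. n7.hot = 25  [c.cnt + f.val + 3]
17. n7.sig = false  [h.ok > 11]
18. n11.acc = 4  [4]
19. n11.fin = false  [S₁.off == false]
20. n12.ok = -2  [terminal]
21. n13.sig = true  [terminal]
22. n14.sig = true  [terminal]
23. n11.hot = 6  [C.acc + 2]
24. n11.sig = true  [not C.fin]
25. n2.off = false  [S₁.off == false]
26. n2.depth = "qx"  ["qx"]
27. n2.acc = true  [S₁.acc == true]
28. n15.val = -4  [terminal]
29. n1.val = 18  [18]
30. n0.off = true  [S.lab == true]
31. n0.depth = "wk"  ["wk"]
32. n0.acc = false  [not S.lab]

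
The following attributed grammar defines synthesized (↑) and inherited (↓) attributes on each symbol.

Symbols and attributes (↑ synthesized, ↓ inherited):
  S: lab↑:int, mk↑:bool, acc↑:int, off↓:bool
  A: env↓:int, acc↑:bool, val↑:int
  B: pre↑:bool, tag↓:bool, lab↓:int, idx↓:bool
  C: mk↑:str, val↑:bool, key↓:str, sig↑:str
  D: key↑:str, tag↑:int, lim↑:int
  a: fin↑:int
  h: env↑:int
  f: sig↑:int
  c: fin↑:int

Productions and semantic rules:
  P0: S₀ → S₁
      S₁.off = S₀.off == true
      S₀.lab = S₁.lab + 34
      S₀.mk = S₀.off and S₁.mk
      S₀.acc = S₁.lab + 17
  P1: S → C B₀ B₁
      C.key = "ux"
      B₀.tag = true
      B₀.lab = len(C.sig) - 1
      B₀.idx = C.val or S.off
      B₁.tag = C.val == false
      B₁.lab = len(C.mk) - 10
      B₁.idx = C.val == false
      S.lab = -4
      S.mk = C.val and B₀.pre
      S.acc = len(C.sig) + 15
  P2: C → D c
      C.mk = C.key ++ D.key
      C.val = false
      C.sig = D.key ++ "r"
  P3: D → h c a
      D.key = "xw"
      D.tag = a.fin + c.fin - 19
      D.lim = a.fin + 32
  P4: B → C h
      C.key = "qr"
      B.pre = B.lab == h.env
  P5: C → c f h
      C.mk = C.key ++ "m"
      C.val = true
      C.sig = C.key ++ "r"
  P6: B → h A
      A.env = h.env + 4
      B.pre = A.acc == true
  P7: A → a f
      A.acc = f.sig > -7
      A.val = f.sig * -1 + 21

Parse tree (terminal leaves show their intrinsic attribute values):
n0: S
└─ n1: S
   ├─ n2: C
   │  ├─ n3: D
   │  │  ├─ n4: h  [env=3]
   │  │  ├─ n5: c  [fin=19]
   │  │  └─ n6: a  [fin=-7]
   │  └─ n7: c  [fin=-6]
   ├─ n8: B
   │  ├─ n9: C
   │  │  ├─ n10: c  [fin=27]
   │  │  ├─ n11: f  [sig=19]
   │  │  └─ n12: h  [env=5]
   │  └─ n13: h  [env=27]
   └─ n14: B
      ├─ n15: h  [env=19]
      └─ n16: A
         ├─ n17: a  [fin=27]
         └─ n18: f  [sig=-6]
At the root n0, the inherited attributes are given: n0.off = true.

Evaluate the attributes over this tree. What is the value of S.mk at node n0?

false

1. n0.off = true  [given at root]
2. n1.off = true  [S₀.off == true]
3. n2.key = "ux"  ["ux"]
4. n4.env = 3  [terminal]
5. n5.fin = 19  [terminal]
6. n6.fin = -7  [terminal]
7. n3.key = "xw"  ["xw"]
8. n3.tag = -7  [a.fin + c.fin - 19]
9. n3.lim = 25  [a.fin + 32]
10. n7.fin = -6  [terminal]
11. n2.mk = "uxxw"  [C.key ++ D.key]
12. n2.val = false  [false]
13. n2.sig = "xwr"  [D.key ++ "r"]
14. n8.tag = true  [true]
15. n8.lab = 2  [len(C.sig) - 1]
16. n8.idx = true  [C.val or S.off]
17. n9.key = "qr"  ["qr"]
18. n10.fin = 27  [terminal]
19. n11.sig = 19  [terminal]
20. n12.env = 5  [terminal]
21. n9.mk = "qrm"  [C.key ++ "m"]
22. n9.val = true  [true]
23. n9.sig = "qrr"  [C.key ++ "r"]
24. n13.env = 27  [terminal]
25. n8.pre = false  [B.lab == h.env]
26. n14.tag = true  [C.val == false]
27. n14.lab = -6  [len(C.mk) - 10]
28. n14.idx = true  [C.val == false]
29. n15.env = 19  [terminal]
30. n16.env = 23  [h.env + 4]
31. n17.fin = 27  [terminal]
32. n18.sig = -6  [terminal]
33. n16.acc = true  [f.sig > -7]
34. n16.val = 27  [f.sig * -1 + 21]
35. n14.pre = true  [A.acc == true]
36. n1.lab = -4  [-4]
37. n1.mk = false  [C.val and B₀.pre]
38. n1.acc = 18  [len(C.sig) + 15]
39. n0.lab = 30  [S₁.lab + 34]
40. n0.mk = false  [S₀.off and S₁.mk]
41. n0.acc = 13  [S₁.lab + 17]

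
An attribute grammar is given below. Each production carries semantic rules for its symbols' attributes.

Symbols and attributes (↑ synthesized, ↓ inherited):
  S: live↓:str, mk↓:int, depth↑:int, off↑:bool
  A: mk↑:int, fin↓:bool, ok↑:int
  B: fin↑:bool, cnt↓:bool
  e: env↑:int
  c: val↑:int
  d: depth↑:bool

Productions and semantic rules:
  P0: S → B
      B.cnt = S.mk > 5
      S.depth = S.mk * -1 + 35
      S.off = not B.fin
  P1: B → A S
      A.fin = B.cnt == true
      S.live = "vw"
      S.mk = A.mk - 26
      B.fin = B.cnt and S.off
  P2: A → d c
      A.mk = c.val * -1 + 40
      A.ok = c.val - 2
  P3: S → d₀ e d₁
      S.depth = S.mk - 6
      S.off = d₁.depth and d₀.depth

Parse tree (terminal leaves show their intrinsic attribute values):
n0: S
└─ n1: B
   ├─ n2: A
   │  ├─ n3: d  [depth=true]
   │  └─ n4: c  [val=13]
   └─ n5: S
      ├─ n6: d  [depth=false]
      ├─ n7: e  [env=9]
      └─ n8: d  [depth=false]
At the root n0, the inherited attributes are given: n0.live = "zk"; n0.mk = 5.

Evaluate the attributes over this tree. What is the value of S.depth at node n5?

1. n0.live = "zk"  [given at root]
2. n0.mk = 5  [given at root]
3. n1.cnt = false  [S.mk > 5]
4. n2.fin = false  [B.cnt == true]
5. n3.depth = true  [terminal]
6. n4.val = 13  [terminal]
7. n2.mk = 27  [c.val * -1 + 40]
8. n2.ok = 11  [c.val - 2]
9. n5.live = "vw"  ["vw"]
10. n5.mk = 1  [A.mk - 26]
11. n6.depth = false  [terminal]
12. n7.env = 9  [terminal]
13. n8.depth = false  [terminal]
14. n5.depth = -5  [S.mk - 6]
15. n5.off = false  [d₁.depth and d₀.depth]
16. n1.fin = false  [B.cnt and S.off]
17. n0.depth = 30  [S.mk * -1 + 35]
18. n0.off = true  [not B.fin]

-5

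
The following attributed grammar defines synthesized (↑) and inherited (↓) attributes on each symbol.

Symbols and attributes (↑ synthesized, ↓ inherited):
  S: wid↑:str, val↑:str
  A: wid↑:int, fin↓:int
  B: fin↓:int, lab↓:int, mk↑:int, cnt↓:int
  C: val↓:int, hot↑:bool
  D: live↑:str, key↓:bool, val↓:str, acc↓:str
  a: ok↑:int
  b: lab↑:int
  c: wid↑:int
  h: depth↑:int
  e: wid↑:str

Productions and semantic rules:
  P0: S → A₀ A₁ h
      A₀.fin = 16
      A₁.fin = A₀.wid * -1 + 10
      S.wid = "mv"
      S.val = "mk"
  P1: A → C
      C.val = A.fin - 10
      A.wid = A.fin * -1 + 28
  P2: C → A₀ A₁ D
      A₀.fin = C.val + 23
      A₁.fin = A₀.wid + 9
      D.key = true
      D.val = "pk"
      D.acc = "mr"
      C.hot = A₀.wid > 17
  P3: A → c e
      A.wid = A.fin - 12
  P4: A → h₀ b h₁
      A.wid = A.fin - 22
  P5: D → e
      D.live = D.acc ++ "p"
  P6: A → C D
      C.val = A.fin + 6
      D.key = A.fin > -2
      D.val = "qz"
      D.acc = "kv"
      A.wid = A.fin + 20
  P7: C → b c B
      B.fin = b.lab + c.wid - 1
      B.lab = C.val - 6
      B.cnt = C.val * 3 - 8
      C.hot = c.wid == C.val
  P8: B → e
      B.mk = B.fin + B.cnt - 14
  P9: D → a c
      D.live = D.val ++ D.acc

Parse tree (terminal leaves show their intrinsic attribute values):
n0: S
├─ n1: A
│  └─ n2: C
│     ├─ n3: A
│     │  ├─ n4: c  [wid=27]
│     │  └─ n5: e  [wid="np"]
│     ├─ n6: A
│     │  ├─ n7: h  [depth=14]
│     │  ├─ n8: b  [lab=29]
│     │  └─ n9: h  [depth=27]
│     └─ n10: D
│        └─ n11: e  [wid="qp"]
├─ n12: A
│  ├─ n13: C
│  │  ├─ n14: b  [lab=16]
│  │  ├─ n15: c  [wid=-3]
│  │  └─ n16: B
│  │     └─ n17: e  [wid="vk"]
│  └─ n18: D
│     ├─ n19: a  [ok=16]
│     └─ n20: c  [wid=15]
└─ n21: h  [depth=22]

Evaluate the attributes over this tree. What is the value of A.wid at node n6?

1. n1.fin = 16  [16]
2. n2.val = 6  [A.fin - 10]
3. n3.fin = 29  [C.val + 23]
4. n4.wid = 27  [terminal]
5. n5.wid = "np"  [terminal]
6. n3.wid = 17  [A.fin - 12]
7. n6.fin = 26  [A₀.wid + 9]
8. n7.depth = 14  [terminal]
9. n8.lab = 29  [terminal]
10. n9.depth = 27  [terminal]
11. n6.wid = 4  [A.fin - 22]
12. n10.key = true  [true]
13. n10.val = "pk"  ["pk"]
14. n10.acc = "mr"  ["mr"]
15. n11.wid = "qp"  [terminal]
16. n10.live = "mrp"  [D.acc ++ "p"]
17. n2.hot = false  [A₀.wid > 17]
18. n1.wid = 12  [A.fin * -1 + 28]
19. n12.fin = -2  [A₀.wid * -1 + 10]
20. n13.val = 4  [A.fin + 6]
21. n14.lab = 16  [terminal]
22. n15.wid = -3  [terminal]
23. n16.fin = 12  [b.lab + c.wid - 1]
24. n16.lab = -2  [C.val - 6]
25. n16.cnt = 4  [C.val * 3 - 8]
26. n17.wid = "vk"  [terminal]
27. n16.mk = 2  [B.fin + B.cnt - 14]
28. n13.hot = false  [c.wid == C.val]
29. n18.key = false  [A.fin > -2]
30. n18.val = "qz"  ["qz"]
31. n18.acc = "kv"  ["kv"]
32. n19.ok = 16  [terminal]
33. n20.wid = 15  [terminal]
34. n18.live = "qzkv"  [D.val ++ D.acc]
35. n12.wid = 18  [A.fin + 20]
36. n21.depth = 22  [terminal]
37. n0.wid = "mv"  ["mv"]
38. n0.val = "mk"  ["mk"]

4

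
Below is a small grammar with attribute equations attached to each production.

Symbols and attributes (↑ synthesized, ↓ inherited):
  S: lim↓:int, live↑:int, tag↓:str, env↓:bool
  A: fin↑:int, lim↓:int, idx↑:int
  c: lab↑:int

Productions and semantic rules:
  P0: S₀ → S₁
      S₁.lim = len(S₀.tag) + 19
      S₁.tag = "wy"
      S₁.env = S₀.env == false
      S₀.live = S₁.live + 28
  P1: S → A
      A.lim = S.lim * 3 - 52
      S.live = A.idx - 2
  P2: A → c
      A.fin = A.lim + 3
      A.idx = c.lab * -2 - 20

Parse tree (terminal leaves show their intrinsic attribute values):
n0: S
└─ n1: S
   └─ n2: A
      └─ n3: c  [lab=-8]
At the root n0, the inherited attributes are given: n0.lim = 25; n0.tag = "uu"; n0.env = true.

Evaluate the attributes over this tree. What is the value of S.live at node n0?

22

1. n0.lim = 25  [given at root]
2. n0.tag = "uu"  [given at root]
3. n0.env = true  [given at root]
4. n1.lim = 21  [len(S₀.tag) + 19]
5. n1.tag = "wy"  ["wy"]
6. n1.env = false  [S₀.env == false]
7. n2.lim = 11  [S.lim * 3 - 52]
8. n3.lab = -8  [terminal]
9. n2.fin = 14  [A.lim + 3]
10. n2.idx = -4  [c.lab * -2 - 20]
11. n1.live = -6  [A.idx - 2]
12. n0.live = 22  [S₁.live + 28]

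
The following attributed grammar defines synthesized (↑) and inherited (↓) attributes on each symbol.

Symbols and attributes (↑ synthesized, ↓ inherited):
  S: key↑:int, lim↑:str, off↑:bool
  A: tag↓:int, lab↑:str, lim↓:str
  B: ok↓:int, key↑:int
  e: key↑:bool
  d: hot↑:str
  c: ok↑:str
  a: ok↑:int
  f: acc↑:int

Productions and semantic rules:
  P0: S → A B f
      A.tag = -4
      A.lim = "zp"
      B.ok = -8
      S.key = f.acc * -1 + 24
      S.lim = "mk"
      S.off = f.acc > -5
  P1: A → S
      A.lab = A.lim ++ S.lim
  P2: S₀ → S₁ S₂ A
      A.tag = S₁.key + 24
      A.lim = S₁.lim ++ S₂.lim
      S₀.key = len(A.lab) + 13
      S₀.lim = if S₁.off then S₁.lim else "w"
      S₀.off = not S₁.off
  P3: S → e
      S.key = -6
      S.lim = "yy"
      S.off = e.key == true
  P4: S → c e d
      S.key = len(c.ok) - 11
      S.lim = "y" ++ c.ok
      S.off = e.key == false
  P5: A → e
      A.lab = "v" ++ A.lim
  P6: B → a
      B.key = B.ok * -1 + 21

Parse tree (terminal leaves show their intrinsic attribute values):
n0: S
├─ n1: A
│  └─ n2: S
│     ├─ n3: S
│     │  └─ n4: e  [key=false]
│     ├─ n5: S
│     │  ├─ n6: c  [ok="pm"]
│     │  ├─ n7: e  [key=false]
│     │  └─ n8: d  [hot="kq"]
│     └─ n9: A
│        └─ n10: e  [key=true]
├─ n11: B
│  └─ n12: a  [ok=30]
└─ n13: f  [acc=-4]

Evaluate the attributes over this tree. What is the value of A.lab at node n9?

"vyyypm"

1. n1.tag = -4  [-4]
2. n1.lim = "zp"  ["zp"]
3. n4.key = false  [terminal]
4. n3.key = -6  [-6]
5. n3.lim = "yy"  ["yy"]
6. n3.off = false  [e.key == true]
7. n6.ok = "pm"  [terminal]
8. n7.key = false  [terminal]
9. n8.hot = "kq"  [terminal]
10. n5.key = -9  [len(c.ok) - 11]
11. n5.lim = "ypm"  ["y" ++ c.ok]
12. n5.off = true  [e.key == false]
13. n9.tag = 18  [S₁.key + 24]
14. n9.lim = "yyypm"  [S₁.lim ++ S₂.lim]
15. n10.key = true  [terminal]
16. n9.lab = "vyyypm"  ["v" ++ A.lim]
17. n2.key = 19  [len(A.lab) + 13]
18. n2.lim = "w"  [if S₁.off then S₁.lim else "w"]
19. n2.off = true  [not S₁.off]
20. n1.lab = "zpw"  [A.lim ++ S.lim]
21. n11.ok = -8  [-8]
22. n12.ok = 30  [terminal]
23. n11.key = 29  [B.ok * -1 + 21]
24. n13.acc = -4  [terminal]
25. n0.key = 28  [f.acc * -1 + 24]
26. n0.lim = "mk"  ["mk"]
27. n0.off = true  [f.acc > -5]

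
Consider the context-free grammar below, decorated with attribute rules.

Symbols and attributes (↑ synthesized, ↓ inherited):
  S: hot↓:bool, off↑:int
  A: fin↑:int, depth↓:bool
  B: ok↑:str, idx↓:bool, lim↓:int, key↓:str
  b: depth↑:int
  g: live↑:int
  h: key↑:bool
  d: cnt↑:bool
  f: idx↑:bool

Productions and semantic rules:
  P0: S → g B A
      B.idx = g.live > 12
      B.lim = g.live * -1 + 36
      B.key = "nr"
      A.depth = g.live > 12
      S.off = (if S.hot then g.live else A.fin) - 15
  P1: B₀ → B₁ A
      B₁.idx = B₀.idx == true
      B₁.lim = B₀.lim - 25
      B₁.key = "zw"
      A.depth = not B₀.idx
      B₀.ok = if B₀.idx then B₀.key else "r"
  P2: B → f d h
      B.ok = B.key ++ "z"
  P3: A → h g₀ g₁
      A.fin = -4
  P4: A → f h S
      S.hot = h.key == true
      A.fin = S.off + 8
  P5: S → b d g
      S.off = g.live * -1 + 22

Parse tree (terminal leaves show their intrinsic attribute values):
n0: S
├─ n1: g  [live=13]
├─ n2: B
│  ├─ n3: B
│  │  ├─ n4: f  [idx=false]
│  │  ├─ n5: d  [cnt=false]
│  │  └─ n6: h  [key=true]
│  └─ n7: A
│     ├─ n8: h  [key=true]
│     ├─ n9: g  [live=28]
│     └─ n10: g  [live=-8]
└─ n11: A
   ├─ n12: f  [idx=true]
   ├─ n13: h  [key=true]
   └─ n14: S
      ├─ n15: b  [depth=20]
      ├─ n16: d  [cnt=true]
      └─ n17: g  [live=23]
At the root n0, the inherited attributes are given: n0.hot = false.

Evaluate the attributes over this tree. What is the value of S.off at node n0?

-8

1. n0.hot = false  [given at root]
2. n1.live = 13  [terminal]
3. n2.idx = true  [g.live > 12]
4. n2.lim = 23  [g.live * -1 + 36]
5. n2.key = "nr"  ["nr"]
6. n3.idx = true  [B₀.idx == true]
7. n3.lim = -2  [B₀.lim - 25]
8. n3.key = "zw"  ["zw"]
9. n4.idx = false  [terminal]
10. n5.cnt = false  [terminal]
11. n6.key = true  [terminal]
12. n3.ok = "zwz"  [B.key ++ "z"]
13. n7.depth = false  [not B₀.idx]
14. n8.key = true  [terminal]
15. n9.live = 28  [terminal]
16. n10.live = -8  [terminal]
17. n7.fin = -4  [-4]
18. n2.ok = "nr"  [if B₀.idx then B₀.key else "r"]
19. n11.depth = true  [g.live > 12]
20. n12.idx = true  [terminal]
21. n13.key = true  [terminal]
22. n14.hot = true  [h.key == true]
23. n15.depth = 20  [terminal]
24. n16.cnt = true  [terminal]
25. n17.live = 23  [terminal]
26. n14.off = -1  [g.live * -1 + 22]
27. n11.fin = 7  [S.off + 8]
28. n0.off = -8  [(if S.hot then g.live else A.fin) - 15]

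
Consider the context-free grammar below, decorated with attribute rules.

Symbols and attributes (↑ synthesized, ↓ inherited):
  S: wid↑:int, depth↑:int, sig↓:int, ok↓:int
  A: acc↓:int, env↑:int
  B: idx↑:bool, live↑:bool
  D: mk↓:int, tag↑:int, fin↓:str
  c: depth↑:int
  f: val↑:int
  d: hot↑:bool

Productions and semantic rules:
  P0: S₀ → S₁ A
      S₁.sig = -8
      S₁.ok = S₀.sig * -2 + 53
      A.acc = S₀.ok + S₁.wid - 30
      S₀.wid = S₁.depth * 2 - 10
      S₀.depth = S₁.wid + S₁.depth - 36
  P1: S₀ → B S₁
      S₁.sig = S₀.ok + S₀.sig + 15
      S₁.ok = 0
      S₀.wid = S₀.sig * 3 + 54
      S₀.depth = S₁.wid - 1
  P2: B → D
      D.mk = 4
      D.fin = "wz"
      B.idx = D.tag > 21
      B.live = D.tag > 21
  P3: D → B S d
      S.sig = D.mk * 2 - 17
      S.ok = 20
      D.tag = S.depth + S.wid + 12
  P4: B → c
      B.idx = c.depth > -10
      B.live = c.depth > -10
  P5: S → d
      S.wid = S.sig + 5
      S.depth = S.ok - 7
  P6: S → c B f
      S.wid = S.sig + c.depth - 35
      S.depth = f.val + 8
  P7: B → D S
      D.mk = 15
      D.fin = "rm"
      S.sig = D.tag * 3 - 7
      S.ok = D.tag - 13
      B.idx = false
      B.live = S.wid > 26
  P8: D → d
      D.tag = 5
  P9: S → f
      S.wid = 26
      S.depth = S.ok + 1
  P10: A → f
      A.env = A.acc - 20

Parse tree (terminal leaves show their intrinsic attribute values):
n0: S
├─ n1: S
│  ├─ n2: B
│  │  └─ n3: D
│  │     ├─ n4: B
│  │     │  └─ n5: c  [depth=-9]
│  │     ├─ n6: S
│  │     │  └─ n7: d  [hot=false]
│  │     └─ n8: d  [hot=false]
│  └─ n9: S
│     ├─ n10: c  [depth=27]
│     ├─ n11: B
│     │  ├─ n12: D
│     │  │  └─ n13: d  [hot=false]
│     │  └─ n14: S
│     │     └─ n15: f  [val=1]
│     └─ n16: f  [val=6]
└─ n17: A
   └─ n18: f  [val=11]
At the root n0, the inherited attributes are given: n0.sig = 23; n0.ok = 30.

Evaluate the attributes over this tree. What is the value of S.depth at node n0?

1. n0.sig = 23  [given at root]
2. n0.ok = 30  [given at root]
3. n1.sig = -8  [-8]
4. n1.ok = 7  [S₀.sig * -2 + 53]
5. n3.mk = 4  [4]
6. n3.fin = "wz"  ["wz"]
7. n5.depth = -9  [terminal]
8. n4.idx = true  [c.depth > -10]
9. n4.live = true  [c.depth > -10]
10. n6.sig = -9  [D.mk * 2 - 17]
11. n6.ok = 20  [20]
12. n7.hot = false  [terminal]
13. n6.wid = -4  [S.sig + 5]
14. n6.depth = 13  [S.ok - 7]
15. n8.hot = false  [terminal]
16. n3.tag = 21  [S.depth + S.wid + 12]
17. n2.idx = false  [D.tag > 21]
18. n2.live = false  [D.tag > 21]
19. n9.sig = 14  [S₀.ok + S₀.sig + 15]
20. n9.ok = 0  [0]
21. n10.depth = 27  [terminal]
22. n12.mk = 15  [15]
23. n12.fin = "rm"  ["rm"]
24. n13.hot = false  [terminal]
25. n12.tag = 5  [5]
26. n14.sig = 8  [D.tag * 3 - 7]
27. n14.ok = -8  [D.tag - 13]
28. n15.val = 1  [terminal]
29. n14.wid = 26  [26]
30. n14.depth = -7  [S.ok + 1]
31. n11.idx = false  [false]
32. n11.live = false  [S.wid > 26]
33. n16.val = 6  [terminal]
34. n9.wid = 6  [S.sig + c.depth - 35]
35. n9.depth = 14  [f.val + 8]
36. n1.wid = 30  [S₀.sig * 3 + 54]
37. n1.depth = 5  [S₁.wid - 1]
38. n17.acc = 30  [S₀.ok + S₁.wid - 30]
39. n18.val = 11  [terminal]
40. n17.env = 10  [A.acc - 20]
41. n0.wid = 0  [S₁.depth * 2 - 10]
42. n0.depth = -1  [S₁.wid + S₁.depth - 36]

-1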